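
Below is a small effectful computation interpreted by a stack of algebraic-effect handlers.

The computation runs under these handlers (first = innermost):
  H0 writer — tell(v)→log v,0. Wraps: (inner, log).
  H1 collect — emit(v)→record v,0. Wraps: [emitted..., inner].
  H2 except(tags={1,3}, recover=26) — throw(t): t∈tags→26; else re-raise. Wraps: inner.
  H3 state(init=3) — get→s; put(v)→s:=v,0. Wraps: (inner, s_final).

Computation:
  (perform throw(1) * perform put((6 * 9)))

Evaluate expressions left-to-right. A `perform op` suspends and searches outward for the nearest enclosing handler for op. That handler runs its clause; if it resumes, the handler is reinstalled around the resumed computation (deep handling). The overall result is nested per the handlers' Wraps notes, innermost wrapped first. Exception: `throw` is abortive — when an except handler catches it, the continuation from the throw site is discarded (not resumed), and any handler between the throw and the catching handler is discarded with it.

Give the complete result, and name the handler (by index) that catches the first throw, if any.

Answer: (26, 3) ; first throw caught by: H2

Evaluation trace:
throw(1) @ H2 caught ⇒ 26
H3 returns (26, 3)
= (26, 3)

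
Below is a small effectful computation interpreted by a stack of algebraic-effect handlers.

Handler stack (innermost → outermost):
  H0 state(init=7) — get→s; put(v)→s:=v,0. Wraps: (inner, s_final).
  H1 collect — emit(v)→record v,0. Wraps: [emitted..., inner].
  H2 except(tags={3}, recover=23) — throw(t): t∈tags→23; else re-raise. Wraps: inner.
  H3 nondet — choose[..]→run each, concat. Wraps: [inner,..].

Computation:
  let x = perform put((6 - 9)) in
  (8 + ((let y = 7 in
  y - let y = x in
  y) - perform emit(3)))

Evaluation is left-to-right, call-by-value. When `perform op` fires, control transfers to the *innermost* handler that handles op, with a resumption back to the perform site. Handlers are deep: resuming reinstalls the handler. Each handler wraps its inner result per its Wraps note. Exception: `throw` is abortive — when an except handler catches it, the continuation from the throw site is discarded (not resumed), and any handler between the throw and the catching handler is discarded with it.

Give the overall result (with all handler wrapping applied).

Working:
put(-3) @ H0 ⇒ s:=-3
emit(3) @ H1 ⇒ out+=3
H0 returns (15, -3)
H1 returns [3, (15, -3)]
H2 returns [3, (15, -3)]
H3 returns [[3, (15, -3)]]
= [[3, (15, -3)]]

Answer: [[3, (15, -3)]]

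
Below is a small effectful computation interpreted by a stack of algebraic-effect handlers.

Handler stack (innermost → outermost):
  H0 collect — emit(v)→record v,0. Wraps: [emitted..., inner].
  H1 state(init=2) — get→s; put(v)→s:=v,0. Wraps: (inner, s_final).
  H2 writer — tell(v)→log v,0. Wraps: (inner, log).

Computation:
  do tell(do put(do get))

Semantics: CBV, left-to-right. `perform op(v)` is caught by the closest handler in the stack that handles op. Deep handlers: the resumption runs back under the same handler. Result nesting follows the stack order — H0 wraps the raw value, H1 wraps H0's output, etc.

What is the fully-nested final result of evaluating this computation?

Evaluation trace:
get @ H1 ⇒ 2
put(2) @ H1 ⇒ s:=2
tell(0) @ H2 ⇒ log+=0
H0 returns [0]
H1 returns ([0], 2)
H2 returns (([0], 2), (0))
= (([0], 2), (0))

Answer: (([0], 2), (0))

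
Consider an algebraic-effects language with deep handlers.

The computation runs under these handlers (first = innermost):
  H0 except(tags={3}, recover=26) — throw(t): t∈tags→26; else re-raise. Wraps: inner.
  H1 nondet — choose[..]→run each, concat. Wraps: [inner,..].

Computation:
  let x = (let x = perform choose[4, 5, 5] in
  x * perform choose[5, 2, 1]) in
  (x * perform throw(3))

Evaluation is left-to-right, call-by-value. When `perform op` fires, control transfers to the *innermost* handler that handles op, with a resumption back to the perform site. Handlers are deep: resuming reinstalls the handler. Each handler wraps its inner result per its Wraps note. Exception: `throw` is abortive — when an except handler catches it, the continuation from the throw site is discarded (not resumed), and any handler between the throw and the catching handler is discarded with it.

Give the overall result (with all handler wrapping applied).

Step-by-step:
choose[4, 5, 5] @ H1
  branch[0] choose=4:
    choose[5, 2, 1] @ H1
      branch[0] choose=5:
        throw(3) @ H0 caught ⇒ 26
        H1 returns [26]
      branch[1] choose=2:
        throw(3) @ H0 caught ⇒ 26
        H1 returns [26]
      branch[2] choose=1:
        throw(3) @ H0 caught ⇒ 26
        H1 returns [26]
  branch[1] choose=5:
    choose[5, 2, 1] @ H1
      branch[0] choose=5:
        throw(3) @ H0 caught ⇒ 26
        H1 returns [26]
      branch[1] choose=2:
        throw(3) @ H0 caught ⇒ 26
        H1 returns [26]
      branch[2] choose=1:
        throw(3) @ H0 caught ⇒ 26
        H1 returns [26]
  branch[2] choose=5:
    choose[5, 2, 1] @ H1
      branch[0] choose=5:
        throw(3) @ H0 caught ⇒ 26
        H1 returns [26]
      branch[1] choose=2:
        throw(3) @ H0 caught ⇒ 26
        H1 returns [26]
      branch[2] choose=1:
        throw(3) @ H0 caught ⇒ 26
        H1 returns [26]
= [26, 26, 26, 26, 26, 26, 26, 26, 26]

Answer: [26, 26, 26, 26, 26, 26, 26, 26, 26]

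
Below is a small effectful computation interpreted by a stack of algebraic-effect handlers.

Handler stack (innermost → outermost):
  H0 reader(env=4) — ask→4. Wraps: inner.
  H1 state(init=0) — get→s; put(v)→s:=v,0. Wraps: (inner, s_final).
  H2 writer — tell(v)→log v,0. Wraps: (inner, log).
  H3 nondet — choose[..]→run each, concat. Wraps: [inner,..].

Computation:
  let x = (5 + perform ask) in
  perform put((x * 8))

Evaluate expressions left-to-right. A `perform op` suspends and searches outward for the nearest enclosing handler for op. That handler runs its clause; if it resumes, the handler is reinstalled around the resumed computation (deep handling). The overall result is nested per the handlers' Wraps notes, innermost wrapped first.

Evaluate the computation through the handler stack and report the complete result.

Answer: [((0, 72), ())]

Working:
ask @ H0 ⇒ 4
put(72) @ H1 ⇒ s:=72
H0 returns 0
H1 returns (0, 72)
H2 returns ((0, 72), ())
H3 returns [((0, 72), ())]
= [((0, 72), ())]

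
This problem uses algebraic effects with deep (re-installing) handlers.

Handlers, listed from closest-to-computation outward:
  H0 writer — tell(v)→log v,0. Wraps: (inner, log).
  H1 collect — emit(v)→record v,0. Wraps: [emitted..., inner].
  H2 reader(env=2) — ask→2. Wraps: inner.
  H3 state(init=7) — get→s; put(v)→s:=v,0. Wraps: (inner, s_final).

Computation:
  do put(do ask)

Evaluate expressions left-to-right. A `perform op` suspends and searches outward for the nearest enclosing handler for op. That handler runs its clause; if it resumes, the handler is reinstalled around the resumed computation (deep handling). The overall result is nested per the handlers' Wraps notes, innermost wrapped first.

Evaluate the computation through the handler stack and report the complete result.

Answer: ([(0, ())], 2)

Step-by-step:
ask @ H2 ⇒ 2
put(2) @ H3 ⇒ s:=2
H0 returns (0, ())
H1 returns [(0, ())]
H2 returns [(0, ())]
H3 returns ([(0, ())], 2)
= ([(0, ())], 2)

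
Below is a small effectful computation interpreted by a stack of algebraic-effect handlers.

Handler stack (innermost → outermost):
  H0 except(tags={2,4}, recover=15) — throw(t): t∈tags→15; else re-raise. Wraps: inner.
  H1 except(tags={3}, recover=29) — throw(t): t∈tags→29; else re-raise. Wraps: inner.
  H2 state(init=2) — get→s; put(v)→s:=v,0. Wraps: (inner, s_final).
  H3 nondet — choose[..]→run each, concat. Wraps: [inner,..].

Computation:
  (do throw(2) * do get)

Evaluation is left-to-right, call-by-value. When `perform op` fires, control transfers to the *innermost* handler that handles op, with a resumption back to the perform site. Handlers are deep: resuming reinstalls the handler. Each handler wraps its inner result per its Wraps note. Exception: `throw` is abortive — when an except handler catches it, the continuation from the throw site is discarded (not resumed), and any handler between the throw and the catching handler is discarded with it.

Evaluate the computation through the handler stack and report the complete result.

Answer: [(15, 2)]

Step-by-step:
throw(2) @ H0 caught ⇒ 15
H1 returns 15
H2 returns (15, 2)
H3 returns [(15, 2)]
= [(15, 2)]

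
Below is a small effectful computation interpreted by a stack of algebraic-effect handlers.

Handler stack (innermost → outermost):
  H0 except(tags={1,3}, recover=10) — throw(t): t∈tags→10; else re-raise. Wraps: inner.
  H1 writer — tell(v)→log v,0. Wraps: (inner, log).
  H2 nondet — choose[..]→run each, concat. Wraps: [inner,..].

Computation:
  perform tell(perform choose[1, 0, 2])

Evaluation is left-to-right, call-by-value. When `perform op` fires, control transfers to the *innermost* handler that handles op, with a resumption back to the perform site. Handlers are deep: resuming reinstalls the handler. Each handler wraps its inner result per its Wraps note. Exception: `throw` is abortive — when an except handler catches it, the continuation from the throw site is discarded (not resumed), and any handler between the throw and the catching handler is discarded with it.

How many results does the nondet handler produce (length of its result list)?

Answer: 3

Evaluation trace:
choose[1, 0, 2] @ H2
  branch[0] choose=1:
    tell(1) @ H1 ⇒ log+=1
    H0 returns 0
    H1 returns (0, (1))
    H2 returns [(0, (1))]
  branch[1] choose=0:
    tell(0) @ H1 ⇒ log+=0
    H0 returns 0
    H1 returns (0, (0))
    H2 returns [(0, (0))]
  branch[2] choose=2:
    tell(2) @ H1 ⇒ log+=2
    H0 returns 0
    H1 returns (0, (2))
    H2 returns [(0, (2))]
= [(0, (1)), (0, (0)), (0, (2))]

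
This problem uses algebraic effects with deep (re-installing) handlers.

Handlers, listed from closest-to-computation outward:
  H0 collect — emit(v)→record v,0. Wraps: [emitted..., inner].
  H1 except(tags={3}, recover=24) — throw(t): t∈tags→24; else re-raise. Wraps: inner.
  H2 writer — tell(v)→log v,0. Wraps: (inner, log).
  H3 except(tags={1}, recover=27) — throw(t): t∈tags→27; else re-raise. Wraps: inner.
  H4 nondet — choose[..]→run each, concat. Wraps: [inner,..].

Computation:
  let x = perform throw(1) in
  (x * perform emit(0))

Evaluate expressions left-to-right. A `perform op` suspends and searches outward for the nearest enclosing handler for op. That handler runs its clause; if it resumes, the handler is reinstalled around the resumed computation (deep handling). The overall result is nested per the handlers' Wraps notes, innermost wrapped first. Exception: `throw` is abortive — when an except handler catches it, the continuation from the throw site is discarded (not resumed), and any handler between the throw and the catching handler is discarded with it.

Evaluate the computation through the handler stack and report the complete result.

Answer: [27]

Working:
throw(1) @ H1 re-raised
throw(1) @ H3 caught ⇒ 27
H4 returns [27]
= [27]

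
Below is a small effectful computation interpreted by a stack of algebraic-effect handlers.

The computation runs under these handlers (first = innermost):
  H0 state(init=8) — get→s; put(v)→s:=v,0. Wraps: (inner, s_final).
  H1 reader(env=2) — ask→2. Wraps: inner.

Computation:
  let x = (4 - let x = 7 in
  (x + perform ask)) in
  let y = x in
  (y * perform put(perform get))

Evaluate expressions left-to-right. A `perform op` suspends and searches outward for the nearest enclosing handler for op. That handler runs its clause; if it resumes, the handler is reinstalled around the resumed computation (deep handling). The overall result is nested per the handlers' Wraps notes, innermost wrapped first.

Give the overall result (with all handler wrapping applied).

Answer: (0, 8)

Step-by-step:
ask @ H1 ⇒ 2
get @ H0 ⇒ 8
put(8) @ H0 ⇒ s:=8
H0 returns (0, 8)
H1 returns (0, 8)
= (0, 8)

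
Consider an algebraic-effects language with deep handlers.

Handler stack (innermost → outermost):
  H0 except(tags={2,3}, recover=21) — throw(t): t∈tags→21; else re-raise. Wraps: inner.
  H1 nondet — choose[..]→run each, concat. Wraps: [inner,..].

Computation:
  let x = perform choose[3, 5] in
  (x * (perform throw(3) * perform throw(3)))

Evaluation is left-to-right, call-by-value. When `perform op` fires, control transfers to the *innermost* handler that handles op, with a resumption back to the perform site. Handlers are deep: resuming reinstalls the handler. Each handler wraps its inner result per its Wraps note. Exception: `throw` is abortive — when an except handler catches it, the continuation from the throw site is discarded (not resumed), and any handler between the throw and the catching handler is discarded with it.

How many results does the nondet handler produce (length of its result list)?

Answer: 2

Evaluation trace:
choose[3, 5] @ H1
  branch[0] choose=3:
    throw(3) @ H0 caught ⇒ 21
    H1 returns [21]
  branch[1] choose=5:
    throw(3) @ H0 caught ⇒ 21
    H1 returns [21]
= [21, 21]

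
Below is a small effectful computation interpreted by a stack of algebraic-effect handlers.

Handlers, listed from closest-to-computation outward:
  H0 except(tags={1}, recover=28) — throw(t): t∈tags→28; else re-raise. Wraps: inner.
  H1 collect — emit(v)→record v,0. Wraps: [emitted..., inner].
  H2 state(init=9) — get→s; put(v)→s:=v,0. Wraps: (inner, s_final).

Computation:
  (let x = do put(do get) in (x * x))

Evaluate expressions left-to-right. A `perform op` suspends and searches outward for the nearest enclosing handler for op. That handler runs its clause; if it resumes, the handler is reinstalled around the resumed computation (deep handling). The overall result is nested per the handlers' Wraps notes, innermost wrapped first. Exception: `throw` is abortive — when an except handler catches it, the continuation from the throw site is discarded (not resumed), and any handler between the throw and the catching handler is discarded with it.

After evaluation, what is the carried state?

Evaluation trace:
get @ H2 ⇒ 9
put(9) @ H2 ⇒ s:=9
H0 returns 0
H1 returns [0]
H2 returns ([0], 9)
= ([0], 9)

Answer: 9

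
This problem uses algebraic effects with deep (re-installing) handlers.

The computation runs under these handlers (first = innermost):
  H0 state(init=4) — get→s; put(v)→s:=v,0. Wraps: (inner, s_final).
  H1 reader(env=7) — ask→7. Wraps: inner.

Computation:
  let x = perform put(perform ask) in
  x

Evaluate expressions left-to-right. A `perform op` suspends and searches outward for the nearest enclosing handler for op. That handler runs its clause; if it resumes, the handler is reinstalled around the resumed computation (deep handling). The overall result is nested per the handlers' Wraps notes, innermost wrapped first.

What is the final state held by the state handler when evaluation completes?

Answer: 7

Evaluation trace:
ask @ H1 ⇒ 7
put(7) @ H0 ⇒ s:=7
H0 returns (0, 7)
H1 returns (0, 7)
= (0, 7)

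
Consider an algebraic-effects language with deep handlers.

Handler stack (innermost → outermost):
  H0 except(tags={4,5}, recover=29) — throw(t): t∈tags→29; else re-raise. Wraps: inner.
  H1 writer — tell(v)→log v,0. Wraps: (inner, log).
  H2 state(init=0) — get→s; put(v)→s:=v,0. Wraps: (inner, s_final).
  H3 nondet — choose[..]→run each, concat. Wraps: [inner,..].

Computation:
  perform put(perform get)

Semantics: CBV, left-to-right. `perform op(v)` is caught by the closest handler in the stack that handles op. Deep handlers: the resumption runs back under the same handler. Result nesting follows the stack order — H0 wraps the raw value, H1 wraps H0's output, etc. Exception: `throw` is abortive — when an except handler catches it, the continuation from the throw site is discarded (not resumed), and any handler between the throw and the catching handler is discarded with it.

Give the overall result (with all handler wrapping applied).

Evaluation trace:
get @ H2 ⇒ 0
put(0) @ H2 ⇒ s:=0
H0 returns 0
H1 returns (0, ())
H2 returns ((0, ()), 0)
H3 returns [((0, ()), 0)]
= [((0, ()), 0)]

Answer: [((0, ()), 0)]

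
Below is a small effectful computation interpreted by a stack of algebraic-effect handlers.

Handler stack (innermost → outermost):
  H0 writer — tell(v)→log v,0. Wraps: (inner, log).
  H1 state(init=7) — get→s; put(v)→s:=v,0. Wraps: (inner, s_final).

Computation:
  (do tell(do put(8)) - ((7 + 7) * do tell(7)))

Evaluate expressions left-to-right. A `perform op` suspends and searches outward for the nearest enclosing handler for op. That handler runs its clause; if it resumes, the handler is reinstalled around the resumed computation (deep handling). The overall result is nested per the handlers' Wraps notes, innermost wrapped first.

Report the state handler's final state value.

Evaluation trace:
put(8) @ H1 ⇒ s:=8
tell(0) @ H0 ⇒ log+=0
tell(7) @ H0 ⇒ log+=7
H0 returns (0, (0, 7))
H1 returns ((0, (0, 7)), 8)
= ((0, (0, 7)), 8)

Answer: 8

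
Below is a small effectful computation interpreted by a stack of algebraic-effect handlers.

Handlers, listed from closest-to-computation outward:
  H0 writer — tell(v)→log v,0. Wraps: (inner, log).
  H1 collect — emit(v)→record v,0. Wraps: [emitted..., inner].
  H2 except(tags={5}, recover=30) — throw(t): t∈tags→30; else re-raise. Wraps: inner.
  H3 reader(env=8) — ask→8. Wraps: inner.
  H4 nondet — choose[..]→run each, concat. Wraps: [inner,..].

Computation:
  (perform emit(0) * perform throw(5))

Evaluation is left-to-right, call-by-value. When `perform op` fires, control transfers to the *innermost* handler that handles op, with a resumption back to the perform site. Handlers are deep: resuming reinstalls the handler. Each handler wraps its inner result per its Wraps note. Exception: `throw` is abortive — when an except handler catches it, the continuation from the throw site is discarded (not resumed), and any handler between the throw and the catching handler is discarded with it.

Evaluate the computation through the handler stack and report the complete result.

Working:
emit(0) @ H1 ⇒ out+=0
throw(5) @ H2 caught ⇒ 30
H3 returns 30
H4 returns [30]
= [30]

Answer: [30]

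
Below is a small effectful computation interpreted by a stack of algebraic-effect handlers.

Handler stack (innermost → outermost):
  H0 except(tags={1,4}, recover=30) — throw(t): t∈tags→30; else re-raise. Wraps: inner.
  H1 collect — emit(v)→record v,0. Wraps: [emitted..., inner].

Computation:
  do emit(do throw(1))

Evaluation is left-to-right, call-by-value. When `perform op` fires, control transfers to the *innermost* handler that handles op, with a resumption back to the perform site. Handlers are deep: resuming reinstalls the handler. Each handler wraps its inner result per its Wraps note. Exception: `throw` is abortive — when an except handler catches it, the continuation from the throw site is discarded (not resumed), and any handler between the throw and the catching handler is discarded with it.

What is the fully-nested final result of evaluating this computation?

Step-by-step:
throw(1) @ H0 caught ⇒ 30
H1 returns [30]
= [30]

Answer: [30]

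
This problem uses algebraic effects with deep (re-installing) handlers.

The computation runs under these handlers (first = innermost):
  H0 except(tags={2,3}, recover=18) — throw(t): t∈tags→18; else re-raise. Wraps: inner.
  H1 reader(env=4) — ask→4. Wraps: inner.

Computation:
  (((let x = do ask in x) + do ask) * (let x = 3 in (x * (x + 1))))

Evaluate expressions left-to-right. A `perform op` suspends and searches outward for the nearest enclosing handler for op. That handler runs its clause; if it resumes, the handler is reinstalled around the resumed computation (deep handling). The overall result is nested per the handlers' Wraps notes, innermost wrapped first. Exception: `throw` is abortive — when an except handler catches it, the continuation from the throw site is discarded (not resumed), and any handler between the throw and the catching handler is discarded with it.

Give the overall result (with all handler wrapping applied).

Working:
ask @ H1 ⇒ 4
ask @ H1 ⇒ 4
H0 returns 96
H1 returns 96
= 96

Answer: 96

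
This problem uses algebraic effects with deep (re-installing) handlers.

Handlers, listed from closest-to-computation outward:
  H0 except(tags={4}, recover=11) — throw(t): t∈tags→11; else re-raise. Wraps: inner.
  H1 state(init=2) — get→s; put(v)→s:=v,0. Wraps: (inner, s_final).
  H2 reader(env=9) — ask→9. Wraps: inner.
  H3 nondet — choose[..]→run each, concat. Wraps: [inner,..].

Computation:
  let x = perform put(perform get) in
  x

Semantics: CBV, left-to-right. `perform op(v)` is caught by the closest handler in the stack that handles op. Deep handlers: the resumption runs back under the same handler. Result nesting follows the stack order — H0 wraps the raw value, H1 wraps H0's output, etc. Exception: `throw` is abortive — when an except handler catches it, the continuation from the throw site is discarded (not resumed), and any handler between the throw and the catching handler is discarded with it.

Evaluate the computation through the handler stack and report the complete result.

Answer: [(0, 2)]

Evaluation trace:
get @ H1 ⇒ 2
put(2) @ H1 ⇒ s:=2
H0 returns 0
H1 returns (0, 2)
H2 returns (0, 2)
H3 returns [(0, 2)]
= [(0, 2)]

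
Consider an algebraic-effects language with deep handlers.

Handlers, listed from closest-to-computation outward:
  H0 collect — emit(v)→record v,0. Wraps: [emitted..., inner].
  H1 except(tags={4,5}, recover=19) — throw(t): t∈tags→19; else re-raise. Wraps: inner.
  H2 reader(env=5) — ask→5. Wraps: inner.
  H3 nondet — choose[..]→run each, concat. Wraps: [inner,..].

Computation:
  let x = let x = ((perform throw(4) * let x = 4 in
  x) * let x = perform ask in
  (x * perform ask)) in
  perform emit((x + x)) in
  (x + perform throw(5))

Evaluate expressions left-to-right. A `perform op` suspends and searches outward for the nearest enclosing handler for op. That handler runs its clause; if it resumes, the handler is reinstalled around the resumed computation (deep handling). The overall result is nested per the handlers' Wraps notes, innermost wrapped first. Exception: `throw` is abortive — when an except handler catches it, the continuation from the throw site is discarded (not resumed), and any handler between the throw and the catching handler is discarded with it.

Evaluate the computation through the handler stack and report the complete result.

Evaluation trace:
throw(4) @ H1 caught ⇒ 19
H2 returns 19
H3 returns [19]
= [19]

Answer: [19]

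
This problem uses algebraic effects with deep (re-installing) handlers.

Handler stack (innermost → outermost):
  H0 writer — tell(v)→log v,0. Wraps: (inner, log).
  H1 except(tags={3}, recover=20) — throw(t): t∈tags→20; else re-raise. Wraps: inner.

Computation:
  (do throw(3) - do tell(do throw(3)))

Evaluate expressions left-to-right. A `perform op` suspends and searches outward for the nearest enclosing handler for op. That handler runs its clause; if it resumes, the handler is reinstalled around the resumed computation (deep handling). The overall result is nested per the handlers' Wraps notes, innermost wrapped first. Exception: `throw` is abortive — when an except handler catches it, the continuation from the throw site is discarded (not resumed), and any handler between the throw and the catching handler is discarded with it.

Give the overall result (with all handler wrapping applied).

Answer: 20

Step-by-step:
throw(3) @ H1 caught ⇒ 20
= 20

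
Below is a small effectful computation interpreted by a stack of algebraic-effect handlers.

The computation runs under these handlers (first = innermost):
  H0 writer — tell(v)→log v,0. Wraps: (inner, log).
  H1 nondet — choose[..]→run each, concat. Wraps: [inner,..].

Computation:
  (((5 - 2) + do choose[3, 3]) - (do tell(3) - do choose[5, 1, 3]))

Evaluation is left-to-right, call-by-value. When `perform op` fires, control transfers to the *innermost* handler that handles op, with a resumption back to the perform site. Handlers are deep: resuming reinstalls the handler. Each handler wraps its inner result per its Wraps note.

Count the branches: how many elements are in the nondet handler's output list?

Step-by-step:
choose[3, 3] @ H1
  branch[0] choose=3:
    tell(3) @ H0 ⇒ log+=3
    choose[5, 1, 3] @ H1
      branch[0] choose=5:
        H0 returns (11, (3))
        H1 returns [(11, (3))]
      branch[1] choose=1:
        H0 returns (7, (3))
        H1 returns [(7, (3))]
      branch[2] choose=3:
        H0 returns (9, (3))
        H1 returns [(9, (3))]
  branch[1] choose=3:
    tell(3) @ H0 ⇒ log+=3
    choose[5, 1, 3] @ H1
      branch[0] choose=5:
        H0 returns (11, (3))
        H1 returns [(11, (3))]
      branch[1] choose=1:
        H0 returns (7, (3))
        H1 returns [(7, (3))]
      branch[2] choose=3:
        H0 returns (9, (3))
        H1 returns [(9, (3))]
= [(11, (3)), (7, (3)), (9, (3)), (11, (3)), (7, (3)), (9, (3))]

Answer: 6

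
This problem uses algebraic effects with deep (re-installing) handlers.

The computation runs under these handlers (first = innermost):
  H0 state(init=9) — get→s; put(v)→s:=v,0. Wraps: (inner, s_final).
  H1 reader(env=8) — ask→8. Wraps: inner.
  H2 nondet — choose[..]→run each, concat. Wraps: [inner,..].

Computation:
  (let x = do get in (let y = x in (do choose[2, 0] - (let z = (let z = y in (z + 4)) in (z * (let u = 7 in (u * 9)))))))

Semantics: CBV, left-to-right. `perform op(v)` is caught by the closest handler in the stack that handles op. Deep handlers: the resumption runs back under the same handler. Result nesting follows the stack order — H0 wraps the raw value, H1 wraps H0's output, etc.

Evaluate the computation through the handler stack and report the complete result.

Step-by-step:
get @ H0 ⇒ 9
choose[2, 0] @ H2
  branch[0] choose=2:
    H0 returns (-817, 9)
    H1 returns (-817, 9)
    H2 returns [(-817, 9)]
  branch[1] choose=0:
    H0 returns (-819, 9)
    H1 returns (-819, 9)
    H2 returns [(-819, 9)]
= [(-817, 9), (-819, 9)]

Answer: [(-817, 9), (-819, 9)]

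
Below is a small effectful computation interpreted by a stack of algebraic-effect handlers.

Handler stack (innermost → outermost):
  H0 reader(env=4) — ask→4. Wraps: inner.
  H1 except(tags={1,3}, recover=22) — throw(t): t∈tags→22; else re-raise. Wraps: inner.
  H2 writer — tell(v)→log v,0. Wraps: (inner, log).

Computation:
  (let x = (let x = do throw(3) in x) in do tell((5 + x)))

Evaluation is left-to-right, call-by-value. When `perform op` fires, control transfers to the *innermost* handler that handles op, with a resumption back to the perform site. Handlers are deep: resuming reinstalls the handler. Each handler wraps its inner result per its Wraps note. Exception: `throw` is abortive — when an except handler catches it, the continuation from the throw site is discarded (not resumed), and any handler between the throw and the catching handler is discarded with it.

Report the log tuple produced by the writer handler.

Evaluation trace:
throw(3) @ H1 caught ⇒ 22
H2 returns (22, ())
= (22, ())

Answer: ()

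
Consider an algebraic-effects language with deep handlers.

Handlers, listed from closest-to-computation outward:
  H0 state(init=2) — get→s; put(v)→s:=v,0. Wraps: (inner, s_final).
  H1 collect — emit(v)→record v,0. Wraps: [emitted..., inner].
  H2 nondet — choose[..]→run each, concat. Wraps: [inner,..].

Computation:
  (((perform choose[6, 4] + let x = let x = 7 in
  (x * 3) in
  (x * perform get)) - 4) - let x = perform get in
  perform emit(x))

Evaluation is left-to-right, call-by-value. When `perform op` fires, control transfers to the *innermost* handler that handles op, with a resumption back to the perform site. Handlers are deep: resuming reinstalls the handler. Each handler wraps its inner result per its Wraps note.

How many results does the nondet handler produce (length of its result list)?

Answer: 2

Evaluation trace:
choose[6, 4] @ H2
  branch[0] choose=6:
    get @ H0 ⇒ 2
    get @ H0 ⇒ 2
    emit(2) @ H1 ⇒ out+=2
    H0 returns (44, 2)
    H1 returns [2, (44, 2)]
    H2 returns [[2, (44, 2)]]
  branch[1] choose=4:
    get @ H0 ⇒ 2
    get @ H0 ⇒ 2
    emit(2) @ H1 ⇒ out+=2
    H0 returns (42, 2)
    H1 returns [2, (42, 2)]
    H2 returns [[2, (42, 2)]]
= [[2, (44, 2)], [2, (42, 2)]]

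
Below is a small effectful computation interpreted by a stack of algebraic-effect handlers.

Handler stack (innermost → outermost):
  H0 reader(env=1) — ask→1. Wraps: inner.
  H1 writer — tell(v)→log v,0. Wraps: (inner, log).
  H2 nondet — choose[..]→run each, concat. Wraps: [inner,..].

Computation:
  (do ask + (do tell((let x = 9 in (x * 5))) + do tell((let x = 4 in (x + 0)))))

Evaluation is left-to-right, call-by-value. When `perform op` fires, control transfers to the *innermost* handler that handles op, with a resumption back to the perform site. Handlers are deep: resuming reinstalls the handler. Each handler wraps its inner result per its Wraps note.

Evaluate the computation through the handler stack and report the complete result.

Answer: [(1, (45, 4))]

Working:
ask @ H0 ⇒ 1
tell(45) @ H1 ⇒ log+=45
tell(4) @ H1 ⇒ log+=4
H0 returns 1
H1 returns (1, (45, 4))
H2 returns [(1, (45, 4))]
= [(1, (45, 4))]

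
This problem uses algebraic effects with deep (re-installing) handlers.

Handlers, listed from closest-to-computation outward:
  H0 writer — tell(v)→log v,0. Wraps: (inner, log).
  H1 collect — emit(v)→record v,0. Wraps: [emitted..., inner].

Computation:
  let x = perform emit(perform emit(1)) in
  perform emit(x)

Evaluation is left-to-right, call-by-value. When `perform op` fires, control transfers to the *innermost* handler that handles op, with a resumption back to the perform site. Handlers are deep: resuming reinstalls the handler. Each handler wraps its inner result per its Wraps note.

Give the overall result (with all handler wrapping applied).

Answer: [1, 0, 0, (0, ())]

Evaluation trace:
emit(1) @ H1 ⇒ out+=1
emit(0) @ H1 ⇒ out+=0
emit(0) @ H1 ⇒ out+=0
H0 returns (0, ())
H1 returns [1, 0, 0, (0, ())]
= [1, 0, 0, (0, ())]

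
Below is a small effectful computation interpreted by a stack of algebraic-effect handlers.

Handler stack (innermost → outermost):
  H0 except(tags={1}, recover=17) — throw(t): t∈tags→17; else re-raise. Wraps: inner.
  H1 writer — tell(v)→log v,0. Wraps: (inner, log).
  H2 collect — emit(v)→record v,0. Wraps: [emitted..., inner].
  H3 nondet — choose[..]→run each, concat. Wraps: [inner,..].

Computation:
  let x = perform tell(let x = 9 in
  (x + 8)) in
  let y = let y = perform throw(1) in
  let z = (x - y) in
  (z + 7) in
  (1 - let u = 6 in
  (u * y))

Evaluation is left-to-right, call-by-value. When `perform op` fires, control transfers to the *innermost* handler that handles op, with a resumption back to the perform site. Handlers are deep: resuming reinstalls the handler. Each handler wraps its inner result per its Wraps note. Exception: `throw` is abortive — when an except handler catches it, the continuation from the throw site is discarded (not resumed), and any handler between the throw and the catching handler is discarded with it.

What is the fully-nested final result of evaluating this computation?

Answer: [[(17, (17))]]

Working:
tell(17) @ H1 ⇒ log+=17
throw(1) @ H0 caught ⇒ 17
H1 returns (17, (17))
H2 returns [(17, (17))]
H3 returns [[(17, (17))]]
= [[(17, (17))]]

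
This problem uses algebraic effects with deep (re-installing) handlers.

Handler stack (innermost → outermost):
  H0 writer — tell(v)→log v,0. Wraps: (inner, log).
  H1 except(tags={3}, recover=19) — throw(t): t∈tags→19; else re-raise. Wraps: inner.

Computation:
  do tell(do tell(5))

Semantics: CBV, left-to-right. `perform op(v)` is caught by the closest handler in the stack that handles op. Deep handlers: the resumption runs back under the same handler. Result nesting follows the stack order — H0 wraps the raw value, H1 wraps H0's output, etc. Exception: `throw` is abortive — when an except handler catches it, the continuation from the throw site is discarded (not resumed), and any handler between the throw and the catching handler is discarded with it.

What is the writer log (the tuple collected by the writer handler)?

Answer: (5, 0)

Working:
tell(5) @ H0 ⇒ log+=5
tell(0) @ H0 ⇒ log+=0
H0 returns (0, (5, 0))
H1 returns (0, (5, 0))
= (0, (5, 0))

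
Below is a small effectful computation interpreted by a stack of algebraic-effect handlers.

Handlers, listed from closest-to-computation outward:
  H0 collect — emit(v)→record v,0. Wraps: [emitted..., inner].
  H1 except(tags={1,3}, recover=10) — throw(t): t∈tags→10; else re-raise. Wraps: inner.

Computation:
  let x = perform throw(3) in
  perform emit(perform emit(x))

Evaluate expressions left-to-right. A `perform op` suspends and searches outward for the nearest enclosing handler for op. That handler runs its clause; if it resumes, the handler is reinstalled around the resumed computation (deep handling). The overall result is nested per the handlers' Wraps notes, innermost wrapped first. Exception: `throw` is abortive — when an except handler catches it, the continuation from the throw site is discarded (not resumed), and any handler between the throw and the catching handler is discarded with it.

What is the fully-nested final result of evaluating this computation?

Answer: 10

Evaluation trace:
throw(3) @ H1 caught ⇒ 10
= 10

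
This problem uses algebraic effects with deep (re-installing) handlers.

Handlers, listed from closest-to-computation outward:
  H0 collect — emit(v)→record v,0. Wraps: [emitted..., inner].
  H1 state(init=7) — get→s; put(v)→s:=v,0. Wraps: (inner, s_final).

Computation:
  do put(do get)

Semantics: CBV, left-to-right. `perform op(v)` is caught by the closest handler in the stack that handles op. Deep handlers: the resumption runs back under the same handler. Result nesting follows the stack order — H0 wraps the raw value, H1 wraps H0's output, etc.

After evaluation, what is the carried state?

Evaluation trace:
get @ H1 ⇒ 7
put(7) @ H1 ⇒ s:=7
H0 returns [0]
H1 returns ([0], 7)
= ([0], 7)

Answer: 7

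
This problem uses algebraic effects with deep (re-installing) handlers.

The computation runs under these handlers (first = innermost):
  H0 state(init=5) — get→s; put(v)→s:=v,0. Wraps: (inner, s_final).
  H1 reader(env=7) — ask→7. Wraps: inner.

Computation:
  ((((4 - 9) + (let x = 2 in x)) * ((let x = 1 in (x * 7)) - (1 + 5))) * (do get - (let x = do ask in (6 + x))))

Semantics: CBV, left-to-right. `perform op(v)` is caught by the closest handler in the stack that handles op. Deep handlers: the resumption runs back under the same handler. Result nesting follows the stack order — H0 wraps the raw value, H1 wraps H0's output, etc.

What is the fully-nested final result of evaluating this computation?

Answer: (24, 5)

Working:
get @ H0 ⇒ 5
ask @ H1 ⇒ 7
H0 returns (24, 5)
H1 returns (24, 5)
= (24, 5)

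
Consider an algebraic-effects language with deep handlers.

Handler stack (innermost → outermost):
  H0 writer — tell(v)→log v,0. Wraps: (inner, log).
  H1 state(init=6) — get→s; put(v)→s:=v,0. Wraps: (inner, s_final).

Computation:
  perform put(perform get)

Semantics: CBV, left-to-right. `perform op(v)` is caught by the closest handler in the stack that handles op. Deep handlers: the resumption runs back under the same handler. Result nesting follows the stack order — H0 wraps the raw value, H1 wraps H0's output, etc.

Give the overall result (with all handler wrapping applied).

Step-by-step:
get @ H1 ⇒ 6
put(6) @ H1 ⇒ s:=6
H0 returns (0, ())
H1 returns ((0, ()), 6)
= ((0, ()), 6)

Answer: ((0, ()), 6)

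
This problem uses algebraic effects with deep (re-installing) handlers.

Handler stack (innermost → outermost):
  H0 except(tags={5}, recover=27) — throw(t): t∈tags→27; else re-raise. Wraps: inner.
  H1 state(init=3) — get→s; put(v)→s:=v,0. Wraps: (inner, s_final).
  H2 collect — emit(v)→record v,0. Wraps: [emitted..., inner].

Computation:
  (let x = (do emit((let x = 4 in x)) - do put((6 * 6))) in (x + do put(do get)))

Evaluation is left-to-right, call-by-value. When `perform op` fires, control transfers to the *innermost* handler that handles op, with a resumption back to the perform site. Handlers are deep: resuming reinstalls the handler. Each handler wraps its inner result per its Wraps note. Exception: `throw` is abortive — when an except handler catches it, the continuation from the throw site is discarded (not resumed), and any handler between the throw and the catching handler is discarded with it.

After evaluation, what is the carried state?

Step-by-step:
emit(4) @ H2 ⇒ out+=4
put(36) @ H1 ⇒ s:=36
get @ H1 ⇒ 36
put(36) @ H1 ⇒ s:=36
H0 returns 0
H1 returns (0, 36)
H2 returns [4, (0, 36)]
= [4, (0, 36)]

Answer: 36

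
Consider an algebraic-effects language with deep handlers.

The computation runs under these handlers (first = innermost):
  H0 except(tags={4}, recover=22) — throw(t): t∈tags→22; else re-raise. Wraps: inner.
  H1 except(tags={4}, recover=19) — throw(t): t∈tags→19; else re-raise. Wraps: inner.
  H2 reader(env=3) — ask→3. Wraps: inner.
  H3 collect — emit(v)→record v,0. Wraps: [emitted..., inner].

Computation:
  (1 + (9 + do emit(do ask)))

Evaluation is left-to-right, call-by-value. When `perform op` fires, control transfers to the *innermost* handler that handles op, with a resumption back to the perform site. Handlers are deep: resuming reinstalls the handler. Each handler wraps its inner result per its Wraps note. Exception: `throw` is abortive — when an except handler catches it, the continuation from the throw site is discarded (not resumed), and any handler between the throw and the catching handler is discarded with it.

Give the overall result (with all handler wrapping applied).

Evaluation trace:
ask @ H2 ⇒ 3
emit(3) @ H3 ⇒ out+=3
H0 returns 10
H1 returns 10
H2 returns 10
H3 returns [3, 10]
= [3, 10]

Answer: [3, 10]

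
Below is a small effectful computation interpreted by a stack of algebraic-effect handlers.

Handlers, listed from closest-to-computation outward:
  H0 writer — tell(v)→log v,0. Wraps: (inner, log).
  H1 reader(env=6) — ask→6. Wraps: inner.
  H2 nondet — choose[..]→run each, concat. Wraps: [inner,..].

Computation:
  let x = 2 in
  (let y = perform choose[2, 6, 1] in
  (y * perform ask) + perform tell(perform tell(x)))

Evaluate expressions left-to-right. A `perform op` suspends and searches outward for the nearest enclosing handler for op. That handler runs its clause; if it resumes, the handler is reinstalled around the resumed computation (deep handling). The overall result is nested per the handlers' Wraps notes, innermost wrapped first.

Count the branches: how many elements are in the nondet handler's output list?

Answer: 3

Step-by-step:
choose[2, 6, 1] @ H2
  branch[0] choose=2:
    ask @ H1 ⇒ 6
    tell(2) @ H0 ⇒ log+=2
    tell(0) @ H0 ⇒ log+=0
    H0 returns (12, (2, 0))
    H1 returns (12, (2, 0))
    H2 returns [(12, (2, 0))]
  branch[1] choose=6:
    ask @ H1 ⇒ 6
    tell(2) @ H0 ⇒ log+=2
    tell(0) @ H0 ⇒ log+=0
    H0 returns (36, (2, 0))
    H1 returns (36, (2, 0))
    H2 returns [(36, (2, 0))]
  branch[2] choose=1:
    ask @ H1 ⇒ 6
    tell(2) @ H0 ⇒ log+=2
    tell(0) @ H0 ⇒ log+=0
    H0 returns (6, (2, 0))
    H1 returns (6, (2, 0))
    H2 returns [(6, (2, 0))]
= [(12, (2, 0)), (36, (2, 0)), (6, (2, 0))]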